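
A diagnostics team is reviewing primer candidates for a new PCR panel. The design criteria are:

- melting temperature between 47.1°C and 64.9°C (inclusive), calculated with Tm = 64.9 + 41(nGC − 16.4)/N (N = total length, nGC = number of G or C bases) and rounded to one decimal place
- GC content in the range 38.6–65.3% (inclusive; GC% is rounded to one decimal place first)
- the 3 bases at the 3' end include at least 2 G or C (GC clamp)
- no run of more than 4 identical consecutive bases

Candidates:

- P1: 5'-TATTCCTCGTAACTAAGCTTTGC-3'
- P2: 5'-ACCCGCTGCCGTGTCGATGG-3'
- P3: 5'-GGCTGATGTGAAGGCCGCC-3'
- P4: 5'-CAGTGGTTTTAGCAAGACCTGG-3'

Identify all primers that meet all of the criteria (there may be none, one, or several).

P1 and P4.

P1 (23 nt, A=5 T=9 G=3 C=6): Tm = 64.9 + 41·(9 − 16.4)/23 = 51.7°C ✓; GC 9/23 = 39.1% ✓; 3' end TGC has 2 G/C ✓; longest run = 3 ✓ — passes.
P2 (20 nt, A=2 T=4 G=7 C=7): Tm = 64.9 + 41·(14 − 16.4)/20 = 60.0°C ✓; GC 14/20 = 70.0%, outside 38.6–65.3% ✗; 3' end TGG has 2 G/C ✓; longest run = 3 ✓ — fails.
P3 (19 nt, A=3 T=3 G=8 C=5): Tm = 64.9 + 41·(13 − 16.4)/19 = 57.6°C ✓; GC 13/19 = 68.4%, outside 38.6–65.3% ✗; 3' end GCC has 3 G/C ✓; longest run = 2 ✓ — fails.
P4 (22 nt, A=5 T=6 G=7 C=4): Tm = 64.9 + 41·(11 − 16.4)/22 = 54.8°C ✓; GC 11/22 = 50.0% ✓; 3' end TGG has 2 G/C ✓; longest run = 4 ✓ — passes.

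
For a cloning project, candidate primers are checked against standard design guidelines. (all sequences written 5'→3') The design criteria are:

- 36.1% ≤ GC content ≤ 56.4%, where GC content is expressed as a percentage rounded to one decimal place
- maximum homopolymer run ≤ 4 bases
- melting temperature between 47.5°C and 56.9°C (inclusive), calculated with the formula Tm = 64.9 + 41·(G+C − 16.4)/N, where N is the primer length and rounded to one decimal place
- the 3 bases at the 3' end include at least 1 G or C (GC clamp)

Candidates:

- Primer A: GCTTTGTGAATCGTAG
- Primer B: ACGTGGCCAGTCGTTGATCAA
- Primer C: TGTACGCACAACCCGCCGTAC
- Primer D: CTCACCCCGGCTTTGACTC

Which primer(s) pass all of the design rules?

Primer A (16 nt, A=3 T=6 G=5 C=2): GC 7/16 = 43.8% ✓; longest run = 3 ✓; Tm = 64.9 + 41·(7 − 16.4)/16 = 40.8°C, outside 47.5–56.9°C ✗; 3' end TAG has 1 G/C ✓ — fails.
Primer B (21 nt, A=5 T=5 G=6 C=5): GC 11/21 = 52.4% ✓; longest run = 2 ✓; Tm = 64.9 + 41·(11 − 16.4)/21 = 54.4°C ✓; 3' end CAA has 1 G/C ✓ — passes.
Primer C (21 nt, A=5 T=3 G=4 C=9): GC 13/21 = 61.9%, outside 36.1–56.4% ✗; longest run = 3 ✓; Tm = 64.9 + 41·(13 − 16.4)/21 = 58.3°C, outside 47.5–56.9°C ✗; 3' end TAC has 1 G/C ✓ — fails.
Primer D (19 nt, A=2 T=5 G=3 C=9): GC 12/19 = 63.2%, outside 36.1–56.4% ✗; longest run = 4 ✓; Tm = 64.9 + 41·(12 − 16.4)/19 = 55.4°C ✓; 3' end CTC has 2 G/C ✓ — fails.

Primer B only.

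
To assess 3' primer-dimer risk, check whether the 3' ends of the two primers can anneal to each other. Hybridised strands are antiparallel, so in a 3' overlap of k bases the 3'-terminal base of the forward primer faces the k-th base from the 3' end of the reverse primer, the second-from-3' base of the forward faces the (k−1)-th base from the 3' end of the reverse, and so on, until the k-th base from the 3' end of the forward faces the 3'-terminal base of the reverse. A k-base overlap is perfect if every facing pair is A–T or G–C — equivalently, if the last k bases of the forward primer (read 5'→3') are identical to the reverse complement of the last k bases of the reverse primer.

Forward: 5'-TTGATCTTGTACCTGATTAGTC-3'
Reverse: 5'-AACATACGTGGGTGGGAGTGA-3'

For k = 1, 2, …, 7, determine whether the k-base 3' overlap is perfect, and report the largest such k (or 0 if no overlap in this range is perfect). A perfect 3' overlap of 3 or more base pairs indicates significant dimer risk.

Longest perfect overlap: 2 complementary base pairs; below the dimer-risk threshold (threshold 3).

Last 7 bases (5'→3') — forward …ATTAGTC, reverse …GGAGTGA.
Reverse complement of the reverse primer's last 7 bases: TCACTCC; its first k bases are the reverse complement of the reverse primer's last k bases, so a perfect k-base overlap needs the forward primer's last k bases to equal them.
Comparing (forward last k vs required): k=1: C vs T ✗; k=2: TC vs TC ✓; k=3: GTC vs TCA ✗; k=4: AGTC vs TCAC ✗; k=5: TAGTC vs TCACT ✗; k=6: TTAGTC vs TCACTC ✗; k=7: ATTAGTC vs TCACTCC ✗.
Only k = 2 is perfect, so the longest perfect 3' overlap is 2.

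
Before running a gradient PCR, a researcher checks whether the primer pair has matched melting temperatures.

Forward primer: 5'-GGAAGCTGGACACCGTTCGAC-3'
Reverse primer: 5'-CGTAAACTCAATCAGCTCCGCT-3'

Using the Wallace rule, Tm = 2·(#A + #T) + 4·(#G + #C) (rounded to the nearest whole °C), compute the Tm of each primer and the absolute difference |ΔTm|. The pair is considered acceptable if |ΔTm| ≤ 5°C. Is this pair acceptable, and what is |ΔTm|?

Forward: A=5 T=3 G=7 C=6 → Tm = 2·8 + 4·13 = 68°C.
Reverse: A=6 T=5 G=3 C=8 → Tm = 2·11 + 4·11 = 66°C.
|ΔTm| = |68 − 66| = 2°C, ≤ 5°C.

|ΔTm| = 2°C; the pair is acceptable.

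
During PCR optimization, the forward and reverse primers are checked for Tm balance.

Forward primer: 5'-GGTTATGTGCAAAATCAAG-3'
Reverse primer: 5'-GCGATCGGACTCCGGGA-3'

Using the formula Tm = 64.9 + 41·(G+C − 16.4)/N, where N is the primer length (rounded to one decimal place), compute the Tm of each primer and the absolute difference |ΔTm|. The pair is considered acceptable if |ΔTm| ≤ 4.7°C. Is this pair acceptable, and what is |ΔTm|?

Forward: G+C = 7, N = 19 → Tm = 64.9 + 41·(7 − 16.4)/19 = 44.6°C.
Reverse: G+C = 12, N = 17 → Tm = 64.9 + 41·(12 − 16.4)/17 = 54.3°C.
|ΔTm| = |44.6 − 54.3| = 9.7°C, > 4.7°C.

|ΔTm| = 9.7°C; the pair is not acceptable.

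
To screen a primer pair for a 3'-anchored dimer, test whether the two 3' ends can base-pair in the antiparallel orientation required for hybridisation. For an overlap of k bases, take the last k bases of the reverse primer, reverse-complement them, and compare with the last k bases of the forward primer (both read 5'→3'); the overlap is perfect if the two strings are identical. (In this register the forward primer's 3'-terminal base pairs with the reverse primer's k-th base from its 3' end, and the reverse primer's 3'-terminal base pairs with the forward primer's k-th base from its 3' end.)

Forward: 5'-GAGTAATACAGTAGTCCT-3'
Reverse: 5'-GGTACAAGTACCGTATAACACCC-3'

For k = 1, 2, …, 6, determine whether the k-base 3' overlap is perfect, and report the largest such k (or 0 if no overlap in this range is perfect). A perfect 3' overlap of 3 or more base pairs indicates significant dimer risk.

Longest perfect overlap: 0 complementary base pairs; below the dimer-risk threshold (threshold 3).

Last 6 bases (5'→3') — forward …AGTCCT, reverse …ACACCC.
Reverse complement of the reverse primer's last 6 bases: GGGTGT; its first k bases are the reverse complement of the reverse primer's last k bases, so a perfect k-base overlap needs the forward primer's last k bases to equal them.
Comparing (forward last k vs required): k=1: T vs G ✗; k=2: CT vs GG ✗; k=3: CCT vs GGG ✗; k=4: TCCT vs GGGT ✗; k=5: GTCCT vs GGGTG ✗; k=6: AGTCCT vs GGGTGT ✗.
No overlap length from 1 to 6 is perfect, so the longest perfect 3' overlap is 0.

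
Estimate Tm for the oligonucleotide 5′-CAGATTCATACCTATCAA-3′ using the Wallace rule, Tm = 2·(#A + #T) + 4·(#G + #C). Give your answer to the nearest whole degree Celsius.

48°C

Base counts: A=7, T=5, G=1, C=5 (length 18).
Tm = 2·(7+5) + 4·(1+5) = 2·12 + 4·6 = 24 + 24 = 48°C.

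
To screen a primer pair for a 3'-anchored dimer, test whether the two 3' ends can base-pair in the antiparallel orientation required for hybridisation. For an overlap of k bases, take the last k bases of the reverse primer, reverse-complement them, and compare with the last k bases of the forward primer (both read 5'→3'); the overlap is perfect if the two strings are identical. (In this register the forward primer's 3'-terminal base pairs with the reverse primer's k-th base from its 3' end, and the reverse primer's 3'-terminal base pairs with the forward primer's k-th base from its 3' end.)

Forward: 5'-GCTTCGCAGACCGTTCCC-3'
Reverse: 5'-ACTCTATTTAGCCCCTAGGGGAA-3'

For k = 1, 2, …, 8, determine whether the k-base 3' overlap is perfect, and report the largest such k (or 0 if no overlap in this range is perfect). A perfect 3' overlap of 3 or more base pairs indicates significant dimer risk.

Longest perfect overlap: 5 complementary base pairs; significant dimer risk (threshold 3).

Last 8 bases (5'→3') — forward …CCGTTCCC, reverse …TAGGGGAA.
Reverse complement of the reverse primer's last 8 bases: TTCCCCTA; its first k bases are the reverse complement of the reverse primer's last k bases, so a perfect k-base overlap needs the forward primer's last k bases to equal them.
Comparing (forward last k vs required): k=1: C vs T ✗; k=2: CC vs TT ✗; k=3: CCC vs TTC ✗; k=4: TCCC vs TTCC ✗; k=5: TTCCC vs TTCCC ✓; k=6: GTTCCC vs TTCCCC ✗; k=7: CGTTCCC vs TTCCCCT ✗; k=8: CCGTTCCC vs TTCCCCTA ✗.
Only k = 5 is perfect, so the longest perfect 3' overlap is 5.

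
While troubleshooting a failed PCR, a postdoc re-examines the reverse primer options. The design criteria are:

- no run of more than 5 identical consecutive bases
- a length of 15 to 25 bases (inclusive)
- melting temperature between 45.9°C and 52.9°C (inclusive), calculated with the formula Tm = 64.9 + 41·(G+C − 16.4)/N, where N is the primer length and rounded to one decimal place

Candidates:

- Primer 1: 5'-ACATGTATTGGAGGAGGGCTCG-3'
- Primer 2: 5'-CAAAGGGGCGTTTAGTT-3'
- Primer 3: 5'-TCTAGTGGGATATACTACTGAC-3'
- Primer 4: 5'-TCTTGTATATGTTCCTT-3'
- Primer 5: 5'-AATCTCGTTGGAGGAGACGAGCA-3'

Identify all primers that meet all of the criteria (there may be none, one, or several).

Primer 1 (22 nt, A=5 T=5 G=9 C=3): longest run = 3 ✓; length 22 ✓; Tm = 64.9 + 41·(12 − 16.4)/22 = 56.7°C, outside 45.9–52.9°C ✗ — fails.
Primer 2 (17 nt, A=4 T=5 G=6 C=2): longest run = 4 ✓; length 17 ✓; Tm = 64.9 + 41·(8 − 16.4)/17 = 44.6°C, outside 45.9–52.9°C ✗ — fails.
Primer 3 (22 nt, A=6 T=7 G=5 C=4): longest run = 3 ✓; length 22 ✓; Tm = 64.9 + 41·(9 − 16.4)/22 = 51.1°C ✓ — passes.
Primer 4 (17 nt, A=2 T=10 G=2 C=3): longest run = 2 ✓; length 17 ✓; Tm = 64.9 + 41·(5 − 16.4)/17 = 37.4°C, outside 45.9–52.9°C ✗ — fails.
Primer 5 (23 nt, A=7 T=4 G=8 C=4): longest run = 2 ✓; length 23 ✓; Tm = 64.9 + 41·(12 − 16.4)/23 = 57.1°C, outside 45.9–52.9°C ✗ — fails.

Primer 3 only.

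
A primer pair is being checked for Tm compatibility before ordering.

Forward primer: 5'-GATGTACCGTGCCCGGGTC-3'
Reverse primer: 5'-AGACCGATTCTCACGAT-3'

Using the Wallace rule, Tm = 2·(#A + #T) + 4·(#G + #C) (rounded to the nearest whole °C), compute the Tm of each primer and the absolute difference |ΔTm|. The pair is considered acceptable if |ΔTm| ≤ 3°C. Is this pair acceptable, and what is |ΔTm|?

Forward: A=2 T=4 G=7 C=6 → Tm = 2·6 + 4·13 = 64°C.
Reverse: A=5 T=4 G=3 C=5 → Tm = 2·9 + 4·8 = 50°C.
|ΔTm| = |64 − 50| = 14°C, > 3°C.

|ΔTm| = 14°C; the pair is not acceptable.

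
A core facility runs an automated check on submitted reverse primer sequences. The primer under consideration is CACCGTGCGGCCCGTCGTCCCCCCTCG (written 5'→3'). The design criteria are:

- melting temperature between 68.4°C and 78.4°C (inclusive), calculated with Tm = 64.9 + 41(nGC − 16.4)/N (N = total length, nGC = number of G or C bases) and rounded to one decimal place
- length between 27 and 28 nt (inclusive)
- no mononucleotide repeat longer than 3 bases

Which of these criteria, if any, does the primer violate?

Fails: homopolymer run.

Base counts: A=1, T=4, G=7, C=15 (length 27).
Tm: Tm = 64.9 + 41·(22 − 16.4)/27 = 73.4°C ✓
length: length 27 ✓
homopolymer run: longest run = 6, exceeds 3 ✗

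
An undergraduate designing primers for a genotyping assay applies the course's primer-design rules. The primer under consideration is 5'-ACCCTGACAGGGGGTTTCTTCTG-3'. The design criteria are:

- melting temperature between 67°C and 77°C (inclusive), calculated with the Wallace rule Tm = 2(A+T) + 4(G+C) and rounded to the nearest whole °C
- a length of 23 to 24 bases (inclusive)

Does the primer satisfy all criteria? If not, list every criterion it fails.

Base counts: A=3, T=7, G=7, C=6 (length 23).
Tm: Tm = 2·10 + 4·13 = 72°C ✓
length: length 23 ✓

Meets all criteria.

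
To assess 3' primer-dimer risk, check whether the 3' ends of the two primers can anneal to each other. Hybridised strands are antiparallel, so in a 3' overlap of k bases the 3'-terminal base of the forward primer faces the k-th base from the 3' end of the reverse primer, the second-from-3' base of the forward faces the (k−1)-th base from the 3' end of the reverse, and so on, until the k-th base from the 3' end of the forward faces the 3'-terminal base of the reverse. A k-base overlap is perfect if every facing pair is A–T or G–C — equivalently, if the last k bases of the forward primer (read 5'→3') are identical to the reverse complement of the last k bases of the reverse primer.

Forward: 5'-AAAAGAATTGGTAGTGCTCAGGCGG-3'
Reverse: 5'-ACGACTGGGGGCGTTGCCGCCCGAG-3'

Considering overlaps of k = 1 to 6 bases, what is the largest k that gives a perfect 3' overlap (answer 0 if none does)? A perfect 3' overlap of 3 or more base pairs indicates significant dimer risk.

Longest perfect overlap: 0 complementary base pairs; below the dimer-risk threshold (threshold 3).

Last 6 bases (5'→3') — forward …AGGCGG, reverse …CCCGAG.
Reverse complement of the reverse primer's last 6 bases: CTCGGG; its first k bases are the reverse complement of the reverse primer's last k bases, so a perfect k-base overlap needs the forward primer's last k bases to equal them.
Comparing (forward last k vs required): k=1: G vs C ✗; k=2: GG vs CT ✗; k=3: CGG vs CTC ✗; k=4: GCGG vs CTCG ✗; k=5: GGCGG vs CTCGG ✗; k=6: AGGCGG vs CTCGGG ✗.
No overlap length from 1 to 6 is perfect, so the longest perfect 3' overlap is 0.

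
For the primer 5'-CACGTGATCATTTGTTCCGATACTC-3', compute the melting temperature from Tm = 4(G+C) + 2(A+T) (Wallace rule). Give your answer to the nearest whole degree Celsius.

72°C

Base counts: A=5, T=9, G=4, C=7 (length 25).
Tm = 2·(5+9) + 4·(4+7) = 2·14 + 4·11 = 28 + 44 = 72°C.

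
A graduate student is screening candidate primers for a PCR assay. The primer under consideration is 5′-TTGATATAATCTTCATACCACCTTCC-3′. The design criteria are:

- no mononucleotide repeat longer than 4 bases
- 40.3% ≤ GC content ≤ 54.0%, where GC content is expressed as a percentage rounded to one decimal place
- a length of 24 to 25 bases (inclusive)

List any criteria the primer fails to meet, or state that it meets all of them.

Fails: GC content, length.

Base counts: A=7, T=10, G=1, C=8 (length 26).
homopolymer run: longest run = 2 ✓
GC content: GC 9/26 = 34.6%, outside 40.3–54.0% ✗
length: length 26, outside 24–25 ✗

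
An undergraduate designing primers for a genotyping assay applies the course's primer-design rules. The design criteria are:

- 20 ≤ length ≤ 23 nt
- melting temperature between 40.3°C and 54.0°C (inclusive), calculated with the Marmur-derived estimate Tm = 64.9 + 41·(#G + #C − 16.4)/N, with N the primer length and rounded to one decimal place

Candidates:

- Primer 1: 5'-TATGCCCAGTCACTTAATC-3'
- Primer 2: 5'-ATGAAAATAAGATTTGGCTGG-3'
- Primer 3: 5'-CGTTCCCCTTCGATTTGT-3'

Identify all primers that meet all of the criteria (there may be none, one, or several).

Primer 1 (19 nt, A=5 T=6 G=2 C=6): length 19, outside 20–23 ✗; Tm = 64.9 + 41·(8 − 16.4)/19 = 46.8°C ✓ — fails.
Primer 2 (21 nt, A=8 T=6 G=6 C=1): length 21 ✓; Tm = 64.9 + 41·(7 − 16.4)/21 = 46.5°C ✓ — passes.
Primer 3 (18 nt, A=1 T=8 G=3 C=6): length 18, outside 20–23 ✗; Tm = 64.9 + 41·(9 − 16.4)/18 = 48.0°C ✓ — fails.

Primer 2 only.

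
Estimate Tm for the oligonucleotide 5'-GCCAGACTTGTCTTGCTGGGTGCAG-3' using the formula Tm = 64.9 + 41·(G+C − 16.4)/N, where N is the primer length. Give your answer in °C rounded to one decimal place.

Base counts: A=3, T=7, G=9, C=6; G+C = 15, N = 25.
Tm = 64.9 + 41·(15 − 16.4)/25 = 64.9 + -57.40/25 = 62.6°C.

62.6°C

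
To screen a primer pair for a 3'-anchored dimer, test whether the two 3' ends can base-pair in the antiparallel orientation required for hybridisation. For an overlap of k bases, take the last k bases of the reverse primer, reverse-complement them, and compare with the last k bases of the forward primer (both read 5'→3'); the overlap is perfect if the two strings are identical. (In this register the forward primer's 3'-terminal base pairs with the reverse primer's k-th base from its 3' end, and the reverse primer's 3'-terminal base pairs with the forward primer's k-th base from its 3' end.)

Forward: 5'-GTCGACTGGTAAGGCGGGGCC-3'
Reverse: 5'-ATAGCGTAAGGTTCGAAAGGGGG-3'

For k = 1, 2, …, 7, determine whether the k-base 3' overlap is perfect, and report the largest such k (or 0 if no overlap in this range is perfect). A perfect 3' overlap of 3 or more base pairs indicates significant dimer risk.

Last 7 bases (5'→3') — forward …CGGGGCC, reverse …AAGGGGG.
Reverse complement of the reverse primer's last 7 bases: CCCCCTT; its first k bases are the reverse complement of the reverse primer's last k bases, so a perfect k-base overlap needs the forward primer's last k bases to equal them.
Comparing (forward last k vs required): k=1: C vs C ✓; k=2: CC vs CC ✓; k=3: GCC vs CCC ✗; k=4: GGCC vs CCCC ✗; k=5: GGGCC vs CCCCC ✗; k=6: GGGGCC vs CCCCCT ✗; k=7: CGGGGCC vs CCCCCTT ✗.
Perfect overlaps at k = 1, 2; the largest is 2.

Longest perfect overlap: 2 complementary base pairs; below the dimer-risk threshold (threshold 3).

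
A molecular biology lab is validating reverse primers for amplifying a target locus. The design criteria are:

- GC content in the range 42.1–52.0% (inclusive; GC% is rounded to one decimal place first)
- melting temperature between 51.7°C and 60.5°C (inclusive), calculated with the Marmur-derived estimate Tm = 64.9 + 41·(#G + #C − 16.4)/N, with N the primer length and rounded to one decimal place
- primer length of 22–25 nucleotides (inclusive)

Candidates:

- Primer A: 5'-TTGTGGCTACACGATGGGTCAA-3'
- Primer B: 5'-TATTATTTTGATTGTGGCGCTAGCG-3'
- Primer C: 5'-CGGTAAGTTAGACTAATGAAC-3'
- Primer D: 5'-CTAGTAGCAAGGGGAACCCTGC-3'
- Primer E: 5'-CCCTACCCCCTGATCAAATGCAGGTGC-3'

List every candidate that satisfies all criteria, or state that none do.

Primer A only.

Primer A (22 nt, A=5 T=6 G=7 C=4): GC 11/22 = 50.0% ✓; Tm = 64.9 + 41·(11 − 16.4)/22 = 54.8°C ✓; length 22 ✓ — passes.
Primer B (25 nt, A=4 T=11 G=7 C=3): GC 10/25 = 40.0%, outside 42.1–52.0% ✗; Tm = 64.9 + 41·(10 − 16.4)/25 = 54.4°C ✓; length 25 ✓ — fails.
Primer C (21 nt, A=8 T=5 G=5 C=3): GC 8/21 = 38.1%, outside 42.1–52.0% ✗; Tm = 64.9 + 41·(8 − 16.4)/21 = 48.5°C, outside 51.7–60.5°C ✗; length 21, outside 22–25 ✗ — fails.
Primer D (22 nt, A=6 T=3 G=7 C=6): GC 13/22 = 59.1%, outside 42.1–52.0% ✗; Tm = 64.9 + 41·(13 − 16.4)/22 = 58.6°C ✓; length 22 ✓ — fails.
Primer E (27 nt, A=6 T=5 G=5 C=11): GC 16/27 = 59.3%, outside 42.1–52.0% ✗; Tm = 64.9 + 41·(16 − 16.4)/27 = 64.3°C, outside 51.7–60.5°C ✗; length 27, outside 22–25 ✗ — fails.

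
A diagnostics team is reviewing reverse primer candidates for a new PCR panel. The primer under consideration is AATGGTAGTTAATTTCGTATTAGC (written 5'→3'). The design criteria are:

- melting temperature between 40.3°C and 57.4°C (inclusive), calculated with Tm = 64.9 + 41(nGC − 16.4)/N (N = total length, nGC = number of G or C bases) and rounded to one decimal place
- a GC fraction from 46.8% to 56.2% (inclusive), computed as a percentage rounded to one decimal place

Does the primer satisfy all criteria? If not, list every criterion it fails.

Base counts: A=7, T=10, G=5, C=2 (length 24).
Tm: Tm = 64.9 + 41·(7 − 16.4)/24 = 48.8°C ✓
GC content: GC 7/24 = 29.2%, outside 46.8–56.2% ✗

Fails: GC content.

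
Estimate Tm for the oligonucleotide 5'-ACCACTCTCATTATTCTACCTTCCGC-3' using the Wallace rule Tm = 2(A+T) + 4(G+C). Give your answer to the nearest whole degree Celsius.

Base counts: A=5, T=9, G=1, C=11 (length 26).
Tm = 2·(5+9) + 4·(1+11) = 2·14 + 4·12 = 28 + 48 = 76°C.

76°C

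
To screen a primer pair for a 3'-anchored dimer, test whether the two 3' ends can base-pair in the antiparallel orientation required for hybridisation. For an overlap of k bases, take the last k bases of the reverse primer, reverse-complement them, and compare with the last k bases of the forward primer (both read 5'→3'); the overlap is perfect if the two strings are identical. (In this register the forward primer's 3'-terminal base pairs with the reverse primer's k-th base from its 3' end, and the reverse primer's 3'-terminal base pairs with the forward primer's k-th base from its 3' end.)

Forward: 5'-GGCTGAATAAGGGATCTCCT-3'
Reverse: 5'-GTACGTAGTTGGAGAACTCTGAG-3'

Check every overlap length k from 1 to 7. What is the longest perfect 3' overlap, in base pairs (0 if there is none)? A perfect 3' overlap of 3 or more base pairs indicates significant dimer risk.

Last 7 bases (5'→3') — forward …ATCTCCT, reverse …CTCTGAG.
Reverse complement of the reverse primer's last 7 bases: CTCAGAG; its first k bases are the reverse complement of the reverse primer's last k bases, so a perfect k-base overlap needs the forward primer's last k bases to equal them.
Comparing (forward last k vs required): k=1: T vs C ✗; k=2: CT vs CT ✓; k=3: CCT vs CTC ✗; k=4: TCCT vs CTCA ✗; k=5: CTCCT vs CTCAG ✗; k=6: TCTCCT vs CTCAGA ✗; k=7: ATCTCCT vs CTCAGAG ✗.
Only k = 2 is perfect, so the longest perfect 3' overlap is 2.

Longest perfect overlap: 2 complementary base pairs; below the dimer-risk threshold (threshold 3).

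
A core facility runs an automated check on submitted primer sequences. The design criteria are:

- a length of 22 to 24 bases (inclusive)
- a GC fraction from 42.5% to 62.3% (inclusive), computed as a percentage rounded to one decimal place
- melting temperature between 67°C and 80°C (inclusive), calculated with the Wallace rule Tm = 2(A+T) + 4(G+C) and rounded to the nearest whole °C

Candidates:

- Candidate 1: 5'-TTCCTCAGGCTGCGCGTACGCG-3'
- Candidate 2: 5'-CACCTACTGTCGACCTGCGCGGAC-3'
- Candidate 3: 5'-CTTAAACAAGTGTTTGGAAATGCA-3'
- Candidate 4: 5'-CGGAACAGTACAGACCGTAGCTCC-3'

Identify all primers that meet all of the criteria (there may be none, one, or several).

Candidate 4 only.

Candidate 1 (22 nt, A=2 T=5 G=7 C=8): length 22 ✓; GC 15/22 = 68.2%, outside 42.5–62.3% ✗; Tm = 2·7 + 4·15 = 74°C ✓ — fails.
Candidate 2 (24 nt, A=4 T=4 G=6 C=10): length 24 ✓; GC 16/24 = 66.7%, outside 42.5–62.3% ✗; Tm = 2·8 + 4·16 = 80°C ✓ — fails.
Candidate 3 (24 nt, A=9 T=7 G=5 C=3): length 24 ✓; GC 8/24 = 33.3%, outside 42.5–62.3% ✗; Tm = 2·16 + 4·8 = 64°C, outside 67–80°C ✗ — fails.
Candidate 4 (24 nt, A=7 T=3 G=6 C=8): length 24 ✓; GC 14/24 = 58.3% ✓; Tm = 2·10 + 4·14 = 76°C ✓ — passes.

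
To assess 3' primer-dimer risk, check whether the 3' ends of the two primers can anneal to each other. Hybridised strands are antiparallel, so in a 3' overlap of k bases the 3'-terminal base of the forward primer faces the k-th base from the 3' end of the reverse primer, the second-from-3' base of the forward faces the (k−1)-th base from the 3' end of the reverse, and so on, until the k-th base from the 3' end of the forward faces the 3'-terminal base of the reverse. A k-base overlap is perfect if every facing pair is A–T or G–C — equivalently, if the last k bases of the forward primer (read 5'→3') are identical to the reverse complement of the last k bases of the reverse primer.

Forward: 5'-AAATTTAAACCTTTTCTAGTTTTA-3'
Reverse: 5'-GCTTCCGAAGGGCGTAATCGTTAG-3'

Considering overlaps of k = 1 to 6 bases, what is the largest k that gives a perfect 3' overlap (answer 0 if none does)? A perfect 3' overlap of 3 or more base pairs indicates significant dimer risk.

Longest perfect overlap: 0 complementary base pairs; below the dimer-risk threshold (threshold 3).

Last 6 bases (5'→3') — forward …GTTTTA, reverse …CGTTAG.
Reverse complement of the reverse primer's last 6 bases: CTAACG; its first k bases are the reverse complement of the reverse primer's last k bases, so a perfect k-base overlap needs the forward primer's last k bases to equal them.
Comparing (forward last k vs required): k=1: A vs C ✗; k=2: TA vs CT ✗; k=3: TTA vs CTA ✗; k=4: TTTA vs CTAA ✗; k=5: TTTTA vs CTAAC ✗; k=6: GTTTTA vs CTAACG ✗.
No overlap length from 1 to 6 is perfect, so the longest perfect 3' overlap is 0.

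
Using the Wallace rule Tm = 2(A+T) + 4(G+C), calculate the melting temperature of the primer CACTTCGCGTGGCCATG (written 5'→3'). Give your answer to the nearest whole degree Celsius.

56°C

Base counts: A=2, T=4, G=5, C=6 (length 17).
Tm = 2·(2+4) + 4·(5+6) = 2·6 + 4·11 = 12 + 44 = 56°C.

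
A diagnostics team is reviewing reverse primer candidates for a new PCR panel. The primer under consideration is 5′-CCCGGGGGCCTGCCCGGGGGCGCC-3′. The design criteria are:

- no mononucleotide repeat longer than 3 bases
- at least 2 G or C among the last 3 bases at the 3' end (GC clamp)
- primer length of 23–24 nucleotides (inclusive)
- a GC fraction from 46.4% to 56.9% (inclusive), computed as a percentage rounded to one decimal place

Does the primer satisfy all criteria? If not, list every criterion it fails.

Fails: homopolymer run, GC content.

Base counts: A=0, T=1, G=12, C=11 (length 24).
homopolymer run: longest run = 5, exceeds 3 ✗
GC clamp: 3' end GCC has 3 G/C ✓
length: length 24 ✓
GC content: GC 23/24 = 95.8%, outside 46.4–56.9% ✗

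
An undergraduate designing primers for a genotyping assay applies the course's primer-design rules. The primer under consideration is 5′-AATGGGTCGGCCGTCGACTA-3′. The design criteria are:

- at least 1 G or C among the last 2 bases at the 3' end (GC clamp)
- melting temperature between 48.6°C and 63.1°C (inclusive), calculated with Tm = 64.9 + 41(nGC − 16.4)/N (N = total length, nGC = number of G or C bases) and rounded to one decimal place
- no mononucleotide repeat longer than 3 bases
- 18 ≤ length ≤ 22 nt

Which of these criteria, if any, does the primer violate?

Base counts: A=4, T=4, G=7, C=5 (length 20).
GC clamp: 3' end TA has 0 G/C, need ≥1 ✗
Tm: Tm = 64.9 + 41·(12 − 16.4)/20 = 55.9°C ✓
homopolymer run: longest run = 3 ✓
length: length 20 ✓

Fails: GC clamp.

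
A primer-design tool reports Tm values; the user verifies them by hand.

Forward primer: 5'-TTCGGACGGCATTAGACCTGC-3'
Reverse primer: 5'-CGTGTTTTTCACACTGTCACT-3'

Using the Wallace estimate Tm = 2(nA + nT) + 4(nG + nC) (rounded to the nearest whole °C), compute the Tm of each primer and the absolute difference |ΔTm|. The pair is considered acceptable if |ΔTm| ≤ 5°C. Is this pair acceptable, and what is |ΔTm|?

Forward: A=4 T=5 G=6 C=6 → Tm = 2·9 + 4·12 = 66°C.
Reverse: A=3 T=9 G=3 C=6 → Tm = 2·12 + 4·9 = 60°C.
|ΔTm| = |66 − 60| = 6°C, > 5°C.

|ΔTm| = 6°C; the pair is not acceptable.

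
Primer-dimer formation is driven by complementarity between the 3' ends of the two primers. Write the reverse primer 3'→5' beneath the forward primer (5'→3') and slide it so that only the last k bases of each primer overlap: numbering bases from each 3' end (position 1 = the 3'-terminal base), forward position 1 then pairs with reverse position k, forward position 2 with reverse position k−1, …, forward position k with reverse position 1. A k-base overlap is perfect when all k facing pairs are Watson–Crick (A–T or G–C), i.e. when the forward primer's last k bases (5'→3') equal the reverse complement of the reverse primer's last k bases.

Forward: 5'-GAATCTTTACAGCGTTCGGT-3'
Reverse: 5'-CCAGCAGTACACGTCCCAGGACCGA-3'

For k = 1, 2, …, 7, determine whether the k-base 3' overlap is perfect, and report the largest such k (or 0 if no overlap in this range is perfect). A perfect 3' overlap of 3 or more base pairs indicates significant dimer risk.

Longest perfect overlap: 5 complementary base pairs; significant dimer risk (threshold 3).

Last 7 bases (5'→3') — forward …GTTCGGT, reverse …GGACCGA.
Reverse complement of the reverse primer's last 7 bases: TCGGTCC; its first k bases are the reverse complement of the reverse primer's last k bases, so a perfect k-base overlap needs the forward primer's last k bases to equal them.
Comparing (forward last k vs required): k=1: T vs T ✓; k=2: GT vs TC ✗; k=3: GGT vs TCG ✗; k=4: CGGT vs TCGG ✗; k=5: TCGGT vs TCGGT ✓; k=6: TTCGGT vs TCGGTC ✗; k=7: GTTCGGT vs TCGGTCC ✗.
Perfect overlaps at k = 1, 5; the largest is 5.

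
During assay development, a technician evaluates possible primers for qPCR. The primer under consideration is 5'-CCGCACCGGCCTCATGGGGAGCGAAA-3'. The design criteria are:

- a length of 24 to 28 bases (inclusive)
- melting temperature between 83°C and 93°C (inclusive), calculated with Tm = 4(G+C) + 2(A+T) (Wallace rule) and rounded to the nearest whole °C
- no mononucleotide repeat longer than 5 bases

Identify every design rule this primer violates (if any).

Base counts: A=6, T=2, G=9, C=9 (length 26).
length: length 26 ✓
Tm: Tm = 2·8 + 4·18 = 88°C ✓
homopolymer run: longest run = 4 ✓

Meets all criteria.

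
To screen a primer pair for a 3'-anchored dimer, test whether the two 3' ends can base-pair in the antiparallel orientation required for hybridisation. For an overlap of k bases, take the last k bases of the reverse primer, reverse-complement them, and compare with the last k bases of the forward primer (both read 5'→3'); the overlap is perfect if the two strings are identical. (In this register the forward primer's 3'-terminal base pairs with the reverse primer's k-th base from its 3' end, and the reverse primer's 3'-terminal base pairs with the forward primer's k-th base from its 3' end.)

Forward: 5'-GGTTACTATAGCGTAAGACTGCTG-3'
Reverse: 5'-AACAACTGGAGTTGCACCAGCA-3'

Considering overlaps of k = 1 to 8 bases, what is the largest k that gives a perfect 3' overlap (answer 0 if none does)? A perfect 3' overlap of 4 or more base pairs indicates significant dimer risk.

Last 8 bases (5'→3') — forward …GACTGCTG, reverse …CACCAGCA.
Reverse complement of the reverse primer's last 8 bases: TGCTGGTG; its first k bases are the reverse complement of the reverse primer's last k bases, so a perfect k-base overlap needs the forward primer's last k bases to equal them.
Comparing (forward last k vs required): k=1: G vs T ✗; k=2: TG vs TG ✓; k=3: CTG vs TGC ✗; k=4: GCTG vs TGCT ✗; k=5: TGCTG vs TGCTG ✓; k=6: CTGCTG vs TGCTGG ✗; k=7: ACTGCTG vs TGCTGGT ✗; k=8: GACTGCTG vs TGCTGGTG ✗.
Perfect overlaps at k = 2, 5; the largest is 5.

Longest perfect overlap: 5 complementary base pairs; significant dimer risk (threshold 4).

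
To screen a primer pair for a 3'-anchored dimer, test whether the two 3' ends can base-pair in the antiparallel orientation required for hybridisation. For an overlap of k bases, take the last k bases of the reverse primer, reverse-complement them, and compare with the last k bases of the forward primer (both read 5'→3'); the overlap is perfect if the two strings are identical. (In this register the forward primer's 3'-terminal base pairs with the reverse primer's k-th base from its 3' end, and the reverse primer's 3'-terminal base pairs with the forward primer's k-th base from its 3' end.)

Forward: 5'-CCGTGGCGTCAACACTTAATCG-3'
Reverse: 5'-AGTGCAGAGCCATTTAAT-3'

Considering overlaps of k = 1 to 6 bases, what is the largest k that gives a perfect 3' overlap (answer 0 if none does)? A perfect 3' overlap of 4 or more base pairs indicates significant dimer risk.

Longest perfect overlap: 0 complementary base pairs; below the dimer-risk threshold (threshold 4).

Last 6 bases (5'→3') — forward …TAATCG, reverse …TTTAAT.
Reverse complement of the reverse primer's last 6 bases: ATTAAA; its first k bases are the reverse complement of the reverse primer's last k bases, so a perfect k-base overlap needs the forward primer's last k bases to equal them.
Comparing (forward last k vs required): k=1: G vs A ✗; k=2: CG vs AT ✗; k=3: TCG vs ATT ✗; k=4: ATCG vs ATTA ✗; k=5: AATCG vs ATTAA ✗; k=6: TAATCG vs ATTAAA ✗.
No overlap length from 1 to 6 is perfect, so the longest perfect 3' overlap is 0.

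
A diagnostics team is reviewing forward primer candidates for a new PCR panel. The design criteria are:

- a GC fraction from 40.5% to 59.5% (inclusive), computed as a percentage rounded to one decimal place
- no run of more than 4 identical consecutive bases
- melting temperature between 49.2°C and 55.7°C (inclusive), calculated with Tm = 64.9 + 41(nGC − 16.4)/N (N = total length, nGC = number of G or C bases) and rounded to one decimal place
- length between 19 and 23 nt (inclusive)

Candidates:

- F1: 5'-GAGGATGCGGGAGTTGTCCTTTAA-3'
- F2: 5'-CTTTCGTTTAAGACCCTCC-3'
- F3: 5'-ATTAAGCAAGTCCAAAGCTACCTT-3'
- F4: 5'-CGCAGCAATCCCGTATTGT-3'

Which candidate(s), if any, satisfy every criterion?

F1 (24 nt, A=5 T=7 G=9 C=3): GC 12/24 = 50.0% ✓; longest run = 3 ✓; Tm = 64.9 + 41·(12 − 16.4)/24 = 57.4°C, outside 49.2–55.7°C ✗; length 24, outside 19–23 ✗ — fails.
F2 (19 nt, A=3 T=7 G=2 C=7): GC 9/19 = 47.4% ✓; longest run = 3 ✓; Tm = 64.9 + 41·(9 − 16.4)/19 = 48.9°C, outside 49.2–55.7°C ✗; length 19 ✓ — fails.
F3 (24 nt, A=9 T=6 G=3 C=6): GC 9/24 = 37.5%, outside 40.5–59.5% ✗; longest run = 3 ✓; Tm = 64.9 + 41·(9 − 16.4)/24 = 52.3°C ✓; length 24, outside 19–23 ✗ — fails.
F4 (19 nt, A=4 T=5 G=4 C=6): GC 10/19 = 52.6% ✓; longest run = 3 ✓; Tm = 64.9 + 41·(10 − 16.4)/19 = 51.1°C ✓; length 19 ✓ — passes.

F4 only.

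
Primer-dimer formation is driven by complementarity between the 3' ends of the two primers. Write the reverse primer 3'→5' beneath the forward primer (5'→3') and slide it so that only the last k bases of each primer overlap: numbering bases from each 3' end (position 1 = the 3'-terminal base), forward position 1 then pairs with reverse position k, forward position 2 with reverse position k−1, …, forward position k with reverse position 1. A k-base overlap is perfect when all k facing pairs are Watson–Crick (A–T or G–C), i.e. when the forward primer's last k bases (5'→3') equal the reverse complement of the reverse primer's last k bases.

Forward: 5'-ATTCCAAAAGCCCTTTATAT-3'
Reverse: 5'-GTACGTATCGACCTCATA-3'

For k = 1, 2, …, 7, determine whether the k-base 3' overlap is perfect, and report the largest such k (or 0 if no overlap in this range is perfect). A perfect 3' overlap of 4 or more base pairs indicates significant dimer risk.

Last 7 bases (5'→3') — forward …TTTATAT, reverse …CCTCATA.
Reverse complement of the reverse primer's last 7 bases: TATGAGG; its first k bases are the reverse complement of the reverse primer's last k bases, so a perfect k-base overlap needs the forward primer's last k bases to equal them.
Comparing (forward last k vs required): k=1: T vs T ✓; k=2: AT vs TA ✗; k=3: TAT vs TAT ✓; k=4: ATAT vs TATG ✗; k=5: TATAT vs TATGA ✗; k=6: TTATAT vs TATGAG ✗; k=7: TTTATAT vs TATGAGG ✗.
Perfect overlaps at k = 1, 3; the largest is 3.

Longest perfect overlap: 3 complementary base pairs; below the dimer-risk threshold (threshold 4).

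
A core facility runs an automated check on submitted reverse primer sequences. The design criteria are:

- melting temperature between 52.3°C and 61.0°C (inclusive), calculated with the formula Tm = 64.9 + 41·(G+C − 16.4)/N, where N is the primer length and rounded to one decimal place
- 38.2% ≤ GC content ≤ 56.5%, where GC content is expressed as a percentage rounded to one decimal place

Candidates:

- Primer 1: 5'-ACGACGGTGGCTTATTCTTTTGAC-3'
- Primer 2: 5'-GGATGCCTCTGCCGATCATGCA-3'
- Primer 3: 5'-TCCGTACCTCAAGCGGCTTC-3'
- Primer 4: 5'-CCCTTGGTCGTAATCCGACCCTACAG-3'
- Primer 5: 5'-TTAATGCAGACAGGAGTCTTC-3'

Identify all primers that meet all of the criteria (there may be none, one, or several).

Primer 1 only.

Primer 1 (24 nt, A=4 T=9 G=6 C=5): Tm = 64.9 + 41·(11 − 16.4)/24 = 55.7°C ✓; GC 11/24 = 45.8% ✓ — passes.
Primer 2 (22 nt, A=4 T=5 G=6 C=7): Tm = 64.9 + 41·(13 − 16.4)/22 = 58.6°C ✓; GC 13/22 = 59.1%, outside 38.2–56.5% ✗ — fails.
Primer 3 (20 nt, A=3 T=5 G=4 C=8): Tm = 64.9 + 41·(12 − 16.4)/20 = 55.9°C ✓; GC 12/20 = 60.0%, outside 38.2–56.5% ✗ — fails.
Primer 4 (26 nt, A=5 T=6 G=5 C=10): Tm = 64.9 + 41·(15 − 16.4)/26 = 62.7°C, outside 52.3–61.0°C ✗; GC 15/26 = 57.7%, outside 38.2–56.5% ✗ — fails.
Primer 5 (21 nt, A=6 T=6 G=5 C=4): Tm = 64.9 + 41·(9 − 16.4)/21 = 50.5°C, outside 52.3–61.0°C ✗; GC 9/21 = 42.9% ✓ — fails.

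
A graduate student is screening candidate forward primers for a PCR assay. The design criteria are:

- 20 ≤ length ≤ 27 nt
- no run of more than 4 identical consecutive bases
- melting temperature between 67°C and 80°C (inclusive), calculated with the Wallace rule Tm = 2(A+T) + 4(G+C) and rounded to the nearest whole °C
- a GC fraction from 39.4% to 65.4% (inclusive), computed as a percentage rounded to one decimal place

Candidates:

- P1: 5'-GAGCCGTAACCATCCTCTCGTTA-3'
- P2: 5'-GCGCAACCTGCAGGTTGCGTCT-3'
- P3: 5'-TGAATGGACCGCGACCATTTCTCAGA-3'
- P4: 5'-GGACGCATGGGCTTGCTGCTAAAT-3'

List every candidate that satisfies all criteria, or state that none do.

P1, P2, P3 and P4.

P1 (23 nt, A=5 T=6 G=4 C=8): length 23 ✓; longest run = 2 ✓; Tm = 2·11 + 4·12 = 70°C ✓; GC 12/23 = 52.2% ✓ — passes.
P2 (22 nt, A=3 T=5 G=7 C=7): length 22 ✓; longest run = 2 ✓; Tm = 2·8 + 4·14 = 72°C ✓; GC 14/22 = 63.6% ✓ — passes.
P3 (26 nt, A=7 T=6 G=6 C=7): length 26 ✓; longest run = 3 ✓; Tm = 2·13 + 4·13 = 78°C ✓; GC 13/26 = 50.0% ✓ — passes.
P4 (24 nt, A=5 T=6 G=8 C=5): length 24 ✓; longest run = 3 ✓; Tm = 2·11 + 4·13 = 74°C ✓; GC 13/24 = 54.2% ✓ — passes.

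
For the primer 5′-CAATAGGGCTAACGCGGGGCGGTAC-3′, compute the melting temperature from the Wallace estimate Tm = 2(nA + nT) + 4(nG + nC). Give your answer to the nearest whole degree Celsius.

Base counts: A=6, T=3, G=10, C=6 (length 25).
Tm = 2·(6+3) + 4·(10+6) = 2·9 + 4·16 = 18 + 64 = 82°C.

82°C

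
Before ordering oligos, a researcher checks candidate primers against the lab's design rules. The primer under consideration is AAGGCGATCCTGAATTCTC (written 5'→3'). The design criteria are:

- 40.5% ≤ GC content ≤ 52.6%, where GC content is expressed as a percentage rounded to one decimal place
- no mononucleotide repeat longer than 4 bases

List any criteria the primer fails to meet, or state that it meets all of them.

Meets all criteria.

Base counts: A=5, T=5, G=4, C=5 (length 19).
GC content: GC 9/19 = 47.4% ✓
homopolymer run: longest run = 2 ✓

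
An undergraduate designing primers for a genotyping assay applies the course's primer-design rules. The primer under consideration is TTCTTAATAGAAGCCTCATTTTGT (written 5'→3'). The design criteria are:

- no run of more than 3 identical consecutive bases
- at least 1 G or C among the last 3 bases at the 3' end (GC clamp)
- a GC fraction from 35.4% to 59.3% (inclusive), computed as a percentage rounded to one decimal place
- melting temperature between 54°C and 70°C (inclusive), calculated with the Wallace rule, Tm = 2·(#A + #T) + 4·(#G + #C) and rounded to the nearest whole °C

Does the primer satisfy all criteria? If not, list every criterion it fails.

Fails: homopolymer run, GC content.

Base counts: A=6, T=11, G=3, C=4 (length 24).
homopolymer run: longest run = 4, exceeds 3 ✗
GC clamp: 3' end TGT has 1 G/C ✓
GC content: GC 7/24 = 29.2%, outside 35.4–59.3% ✗
Tm: Tm = 2·17 + 4·7 = 62°C ✓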